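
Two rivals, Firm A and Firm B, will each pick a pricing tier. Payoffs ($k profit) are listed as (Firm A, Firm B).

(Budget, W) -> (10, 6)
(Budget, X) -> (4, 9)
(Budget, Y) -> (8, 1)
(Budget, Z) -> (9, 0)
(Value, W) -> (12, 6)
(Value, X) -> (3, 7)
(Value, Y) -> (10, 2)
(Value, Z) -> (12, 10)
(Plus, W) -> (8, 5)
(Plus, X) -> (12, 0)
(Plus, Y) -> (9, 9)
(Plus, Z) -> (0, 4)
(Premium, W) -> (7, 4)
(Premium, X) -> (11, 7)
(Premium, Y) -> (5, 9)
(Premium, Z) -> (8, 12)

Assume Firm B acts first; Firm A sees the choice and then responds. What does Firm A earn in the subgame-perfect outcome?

Backward induction with Firm B moving first.
- W: Firm A compares 10, 12, 8, 7 and picks Value; Firm B would get 6.
- X: Firm A compares 4, 3, 12, 11 and picks Plus; Firm B would get 0.
- Y: Firm A compares 8, 10, 9, 5 and picks Value; Firm B would get 2.
- Z: Firm A compares 9, 12, 0, 8 and picks Value; Firm B would get 10.
Firm B's induced payoffs are 6, 0, 2, 10, so Firm B commits to Z. Subgame-perfect outcome: (Value, Z) with payoffs (12, 10).

12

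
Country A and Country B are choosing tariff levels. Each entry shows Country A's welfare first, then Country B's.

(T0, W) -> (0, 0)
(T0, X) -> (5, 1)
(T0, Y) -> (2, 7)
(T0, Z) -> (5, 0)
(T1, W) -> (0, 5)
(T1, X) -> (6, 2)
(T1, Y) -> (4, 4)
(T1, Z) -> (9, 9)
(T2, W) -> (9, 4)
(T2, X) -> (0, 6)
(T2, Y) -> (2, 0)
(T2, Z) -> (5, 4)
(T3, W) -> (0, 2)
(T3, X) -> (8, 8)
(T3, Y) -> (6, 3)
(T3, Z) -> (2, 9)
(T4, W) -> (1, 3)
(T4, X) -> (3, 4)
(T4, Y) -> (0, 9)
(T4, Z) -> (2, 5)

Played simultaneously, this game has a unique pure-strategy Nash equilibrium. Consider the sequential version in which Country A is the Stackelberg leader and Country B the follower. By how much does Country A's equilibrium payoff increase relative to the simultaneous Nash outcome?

0

Solve by backward induction (Country A leads).
- T0: BR = Y, leader payoff 2.
- T1: BR = Z, leader payoff 9.
- T2: BR = X, leader payoff 0.
- T3: BR = Z, leader payoff 2.
- T4: BR = Y, leader payoff 0.
Country A's induced payoffs are 2, 9, 0, 2, 0, so Country A commits to T1. Subgame-perfect outcome: (T1, Z) with payoffs (9, 9).
Now find the simultaneous Nash equilibrium.
Country A's best replies: W→T2; X→T3; Y→T3; Z→T1.
Country B's best replies: T0→Y; T1→Z; T2→X; T3→Z; T4→Y.
The unique mutual best reply is (T1, Z), giving (9, 9).
Country A's commitment gain: 9 − 9 = 0.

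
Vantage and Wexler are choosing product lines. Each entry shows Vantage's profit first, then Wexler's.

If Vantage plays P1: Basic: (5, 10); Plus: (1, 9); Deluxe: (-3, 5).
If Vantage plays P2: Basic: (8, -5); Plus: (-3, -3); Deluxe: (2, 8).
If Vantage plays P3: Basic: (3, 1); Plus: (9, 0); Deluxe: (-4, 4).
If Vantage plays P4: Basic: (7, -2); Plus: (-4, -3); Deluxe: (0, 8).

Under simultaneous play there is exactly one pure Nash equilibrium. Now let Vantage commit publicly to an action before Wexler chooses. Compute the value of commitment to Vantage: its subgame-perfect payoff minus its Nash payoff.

Wexler best-responds to each possible Vantage move:
- P1: Wexler compares 10, 9, 5 and picks Basic; Vantage would get 5.
- P2: Wexler compares -5, -3, 8 and picks Deluxe; Vantage would get 2.
- P3: Wexler compares 1, 0, 4 and picks Deluxe; Vantage would get -4.
- P4: Wexler compares -2, -3, 8 and picks Deluxe; Vantage would get 0.
Among 5, 2, -4, 0, the best is 5 at P1. Subgame-perfect outcome: (P1, Basic) with payoffs (5, 10).
Now find the simultaneous Nash equilibrium.
Vantage's best replies: Basic→P2; Plus→P3; Deluxe→P2.
Wexler's best replies: P1→Basic; P2→Deluxe; P3→Deluxe; P4→Deluxe.
The unique mutual best reply is (P2, Deluxe), giving (2, 8).
Vantage's commitment gain: 5 − 2 = 3.

3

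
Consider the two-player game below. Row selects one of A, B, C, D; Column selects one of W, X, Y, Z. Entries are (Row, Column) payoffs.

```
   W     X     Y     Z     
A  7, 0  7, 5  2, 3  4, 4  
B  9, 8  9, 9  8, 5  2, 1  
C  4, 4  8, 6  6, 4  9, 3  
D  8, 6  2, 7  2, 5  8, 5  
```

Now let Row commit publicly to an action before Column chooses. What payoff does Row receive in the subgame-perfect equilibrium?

9

Column best-responds to each possible Row move:
- A → Column plays X (best of 0, 5, 3, 4); Row gets 7.
- B → Column plays X (best of 8, 9, 5, 1); Row gets 9.
- C → Column plays X (best of 4, 6, 4, 3); Row gets 8.
- D → Column plays X (best of 6, 7, 5, 5); Row gets 2.
Maximizing over 7, 9, 8, 2, Row chooses B. Subgame-perfect outcome: (B, X) with payoffs (9, 9).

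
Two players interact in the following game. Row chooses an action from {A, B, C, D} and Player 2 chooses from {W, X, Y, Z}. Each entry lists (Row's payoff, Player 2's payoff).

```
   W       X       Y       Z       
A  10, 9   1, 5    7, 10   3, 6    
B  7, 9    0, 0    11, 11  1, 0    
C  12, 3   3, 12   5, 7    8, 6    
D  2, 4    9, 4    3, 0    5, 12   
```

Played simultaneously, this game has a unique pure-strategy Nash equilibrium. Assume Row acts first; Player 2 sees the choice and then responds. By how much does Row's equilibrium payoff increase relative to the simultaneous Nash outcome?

Backward induction with Row moving first.
- A: Player 2 compares 9, 5, 10, 6 and picks Y; Row would get 7.
- B: Player 2 compares 9, 0, 11, 0 and picks Y; Row would get 11.
- C: Player 2 compares 3, 12, 7, 6 and picks X; Row would get 3.
- D: Player 2 compares 4, 4, 0, 12 and picks Z; Row would get 5.
Maximizing over 7, 11, 3, 5, Row chooses B. Subgame-perfect outcome: (B, Y) with payoffs (11, 11).
Now find the simultaneous Nash equilibrium.
Row's best replies: W→C; X→D; Y→B; Z→C.
Player 2's best replies: A→Y; B→Y; C→X; D→Z.
Only (B, Y) has each player best-responding; Nash payoffs (11, 11).
Row's commitment gain: 11 − 11 = 0.

0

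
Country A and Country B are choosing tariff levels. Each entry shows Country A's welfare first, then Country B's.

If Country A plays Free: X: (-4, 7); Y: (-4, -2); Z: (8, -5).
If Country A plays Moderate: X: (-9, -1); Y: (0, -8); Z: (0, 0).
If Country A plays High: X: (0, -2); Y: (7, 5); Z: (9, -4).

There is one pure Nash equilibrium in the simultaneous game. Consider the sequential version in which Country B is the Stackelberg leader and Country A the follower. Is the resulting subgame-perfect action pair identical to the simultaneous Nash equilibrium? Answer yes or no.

yes

Work backward from Country A's decision.
- X: BR = High, leader payoff -2.
- Y: BR = High, leader payoff 5.
- Z: BR = High, leader payoff -4.
Country B's induced payoffs are -2, 5, -4, so Country B commits to Y. Subgame-perfect outcome: (High, Y) with payoffs (7, 5).
Now find the simultaneous Nash equilibrium.
Country A's best replies: X→High; Y→High; Z→High.
Country B's best replies: Free→X; Moderate→Z; High→Y.
Only (High, Y) has each player best-responding; Nash payoffs (7, 5).
Sequential outcome (High, Y) coincides with the Nash profile (High, Y).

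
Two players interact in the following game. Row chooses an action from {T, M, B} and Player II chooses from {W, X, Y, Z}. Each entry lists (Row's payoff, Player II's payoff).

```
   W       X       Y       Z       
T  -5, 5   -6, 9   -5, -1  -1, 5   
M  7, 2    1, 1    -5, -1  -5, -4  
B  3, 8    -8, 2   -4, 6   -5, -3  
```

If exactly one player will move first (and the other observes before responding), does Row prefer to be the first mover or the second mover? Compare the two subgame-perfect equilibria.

If Row leads: Player II's best replies are T→X, M→W, B→W; Row's induced payoffs -6, 7, 3; outcome (M, W), payoffs (7, 2).
If Player II leads: Row's best replies are W→M, X→M, Y→B, Z→T; Player II's induced payoffs 2, 1, 6, 5; outcome (B, Y), payoffs (-4, 6).
Row gets 7 moving first and -4 moving second, so Row prefers to move first.

first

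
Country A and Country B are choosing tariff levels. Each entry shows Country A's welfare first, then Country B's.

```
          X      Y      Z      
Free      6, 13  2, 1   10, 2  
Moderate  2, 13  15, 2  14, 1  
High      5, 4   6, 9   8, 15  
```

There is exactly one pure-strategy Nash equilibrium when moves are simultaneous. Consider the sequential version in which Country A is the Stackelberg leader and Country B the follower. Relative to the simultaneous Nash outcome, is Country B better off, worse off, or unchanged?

Work backward from Country B's decision.
- Free: Country B compares 13, 1, 2 and picks X; Country A would get 6.
- Moderate: Country B compares 13, 2, 1 and picks X; Country A would get 2.
- High: Country B compares 4, 9, 15 and picks Z; Country A would get 8.
Among 6, 2, 8, the best is 8 at High. Subgame-perfect outcome: (High, Z) with payoffs (8, 15).
Under simultaneous play:
Country A's best replies: X→Free; Y→Moderate; Z→Moderate.
Country B's best replies: Free→X; Moderate→X; High→Z.
The unique mutual best reply is (Free, X), giving (6, 13).
Country B earns 15 sequentially versus 13 at the Nash outcome: better off.

better off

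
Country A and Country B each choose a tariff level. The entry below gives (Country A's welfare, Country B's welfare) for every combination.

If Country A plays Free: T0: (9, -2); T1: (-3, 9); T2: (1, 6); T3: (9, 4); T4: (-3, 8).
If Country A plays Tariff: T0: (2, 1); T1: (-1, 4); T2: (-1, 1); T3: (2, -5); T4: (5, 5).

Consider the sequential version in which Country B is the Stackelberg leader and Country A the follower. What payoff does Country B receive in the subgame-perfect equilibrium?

6

Country A best-responds to each possible Country B move:
- T0 → Country A plays Free (best of 9, 2); Country B gets -2.
- T1 → Country A plays Tariff (best of -3, -1); Country B gets 4.
- T2 → Country A plays Free (best of 1, -1); Country B gets 6.
- T3 → Country A plays Free (best of 9, 2); Country B gets 4.
- T4 → Country A plays Tariff (best of -3, 5); Country B gets 5.
Among -2, 4, 6, 4, 5, the best is 6 at T2. Subgame-perfect outcome: (Free, T2) with payoffs (1, 6).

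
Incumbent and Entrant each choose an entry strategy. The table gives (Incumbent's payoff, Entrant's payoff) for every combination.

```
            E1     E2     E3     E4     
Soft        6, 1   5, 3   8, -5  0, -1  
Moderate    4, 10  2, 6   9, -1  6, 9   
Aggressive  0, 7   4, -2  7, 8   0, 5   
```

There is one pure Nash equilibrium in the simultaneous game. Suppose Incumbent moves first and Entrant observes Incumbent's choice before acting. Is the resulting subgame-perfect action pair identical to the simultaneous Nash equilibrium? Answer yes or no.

no

Entrant best-responds to each possible Incumbent move:
- Soft: Entrant compares 1, 3, -5, -1 and picks E2; Incumbent would get 5.
- Moderate: Entrant compares 10, 6, -1, 9 and picks E1; Incumbent would get 4.
- Aggressive: Entrant compares 7, -2, 8, 5 and picks E3; Incumbent would get 7.
Among 5, 4, 7, the best is 7 at Aggressive. Subgame-perfect outcome: (Aggressive, E3) with payoffs (7, 8).
Under simultaneous play:
Incumbent's best replies: E1→Soft; E2→Soft; E3→Moderate; E4→Moderate.
Entrant's best replies: Soft→E2; Moderate→E1; Aggressive→E3.
Only (Soft, E2) has each player best-responding; Nash payoffs (5, 3).
Sequential outcome (Aggressive, E3) differs from the Nash profile (Soft, E2).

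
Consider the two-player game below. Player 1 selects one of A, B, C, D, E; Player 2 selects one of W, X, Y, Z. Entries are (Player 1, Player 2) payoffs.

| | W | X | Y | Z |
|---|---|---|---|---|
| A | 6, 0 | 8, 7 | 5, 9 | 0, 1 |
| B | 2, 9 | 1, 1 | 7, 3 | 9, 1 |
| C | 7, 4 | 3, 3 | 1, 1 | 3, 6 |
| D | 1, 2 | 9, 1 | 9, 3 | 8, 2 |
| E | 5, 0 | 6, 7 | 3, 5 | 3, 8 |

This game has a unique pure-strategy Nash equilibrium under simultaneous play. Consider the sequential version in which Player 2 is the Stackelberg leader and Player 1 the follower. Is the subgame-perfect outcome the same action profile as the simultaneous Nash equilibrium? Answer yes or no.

no

Player 1 best-responds to each possible Player 2 move:
- W → Player 1 plays C (best of 6, 2, 7, 1, 5); Player 2 gets 4.
- X → Player 1 plays D (best of 8, 1, 3, 9, 6); Player 2 gets 1.
- Y → Player 1 plays D (best of 5, 7, 1, 9, 3); Player 2 gets 3.
- Z → Player 1 plays B (best of 0, 9, 3, 8, 3); Player 2 gets 1.
Maximizing over 4, 1, 3, 1, Player 2 chooses W. Subgame-perfect outcome: (C, W) with payoffs (7, 4).
Now find the simultaneous Nash equilibrium.
Player 1's best replies: W→C; X→D; Y→D; Z→B.
Player 2's best replies: A→Y; B→W; C→Z; D→Y; E→Z.
The unique mutual best reply is (D, Y), giving (9, 3).
Sequential outcome (C, W) differs from the Nash profile (D, Y).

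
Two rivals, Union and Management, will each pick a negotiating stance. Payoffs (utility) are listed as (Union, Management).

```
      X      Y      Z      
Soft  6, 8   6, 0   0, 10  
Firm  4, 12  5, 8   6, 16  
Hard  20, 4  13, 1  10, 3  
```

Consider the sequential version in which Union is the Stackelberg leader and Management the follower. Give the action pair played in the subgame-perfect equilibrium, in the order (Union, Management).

(Hard, X)

Solve by backward induction (Union leads).
- Soft → Management plays Z (best of 8, 0, 10); Union gets 0.
- Firm → Management plays Z (best of 12, 8, 16); Union gets 6.
- Hard → Management plays X (best of 4, 1, 3); Union gets 20.
Among 0, 6, 20, the best is 20 at Hard. Subgame-perfect outcome: (Hard, X) with payoffs (20, 4).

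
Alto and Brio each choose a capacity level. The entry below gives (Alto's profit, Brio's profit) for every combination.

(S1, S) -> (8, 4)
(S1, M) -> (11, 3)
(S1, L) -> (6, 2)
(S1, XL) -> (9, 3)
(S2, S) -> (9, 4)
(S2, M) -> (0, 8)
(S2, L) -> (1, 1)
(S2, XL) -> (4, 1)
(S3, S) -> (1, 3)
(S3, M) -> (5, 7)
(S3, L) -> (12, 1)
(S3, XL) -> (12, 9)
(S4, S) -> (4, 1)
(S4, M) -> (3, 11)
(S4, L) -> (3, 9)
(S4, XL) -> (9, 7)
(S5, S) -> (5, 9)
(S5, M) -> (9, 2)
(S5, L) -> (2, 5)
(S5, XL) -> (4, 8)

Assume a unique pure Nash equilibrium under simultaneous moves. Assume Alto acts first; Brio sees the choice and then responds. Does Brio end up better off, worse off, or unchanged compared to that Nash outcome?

Backward induction with Alto moving first.
- S1 → Brio plays S (best of 4, 3, 2, 3); Alto gets 8.
- S2 → Brio plays M (best of 4, 8, 1, 1); Alto gets 0.
- S3 → Brio plays XL (best of 3, 7, 1, 9); Alto gets 12.
- S4 → Brio plays M (best of 1, 11, 9, 7); Alto gets 3.
- S5 → Brio plays S (best of 9, 2, 5, 8); Alto gets 5.
Among 8, 0, 12, 3, 5, the best is 12 at S3. Subgame-perfect outcome: (S3, XL) with payoffs (12, 9).
Under simultaneous play:
Alto's best replies: S→S2; M→S1; L→S3; XL→S3.
Brio's best replies: S1→S; S2→M; S3→XL; S4→M; S5→S.
The unique mutual best reply is (S3, XL), giving (12, 9).
Brio earns 9 sequentially versus 9 at the Nash outcome: unchanged.

unchanged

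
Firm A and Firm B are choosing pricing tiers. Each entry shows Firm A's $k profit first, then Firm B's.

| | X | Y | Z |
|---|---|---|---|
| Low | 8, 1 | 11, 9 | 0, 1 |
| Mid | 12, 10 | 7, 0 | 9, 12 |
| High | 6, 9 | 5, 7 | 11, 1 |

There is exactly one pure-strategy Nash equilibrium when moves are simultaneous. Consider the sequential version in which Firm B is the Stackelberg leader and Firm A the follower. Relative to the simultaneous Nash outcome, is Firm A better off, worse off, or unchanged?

better off

Work backward from Firm A's decision.
- X: BR = Mid, leader payoff 10.
- Y: BR = Low, leader payoff 9.
- Z: BR = High, leader payoff 1.
Firm B's induced payoffs are 10, 9, 1, so Firm B commits to X. Subgame-perfect outcome: (Mid, X) with payoffs (12, 10).
Under simultaneous play:
Firm A's best replies: X→Mid; Y→Low; Z→High.
Firm B's best replies: Low→Y; Mid→Z; High→X.
The unique mutual best reply is (Low, Y), giving (11, 9).
Firm A earns 12 sequentially versus 11 at the Nash outcome: better off.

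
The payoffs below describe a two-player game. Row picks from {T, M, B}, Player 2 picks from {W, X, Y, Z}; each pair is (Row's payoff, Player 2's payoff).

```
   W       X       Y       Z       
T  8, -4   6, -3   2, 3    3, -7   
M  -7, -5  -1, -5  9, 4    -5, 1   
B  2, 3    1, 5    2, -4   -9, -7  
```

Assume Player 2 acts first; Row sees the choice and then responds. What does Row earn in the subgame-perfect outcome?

9

Work backward from Row's decision.
- W: Row compares 8, -7, 2 and picks T; Player 2 would get -4.
- X: Row compares 6, -1, 1 and picks T; Player 2 would get -3.
- Y: Row compares 2, 9, 2 and picks M; Player 2 would get 4.
- Z: Row compares 3, -5, -9 and picks T; Player 2 would get -7.
Maximizing over -4, -3, 4, -7, Player 2 chooses Y. Subgame-perfect outcome: (M, Y) with payoffs (9, 4).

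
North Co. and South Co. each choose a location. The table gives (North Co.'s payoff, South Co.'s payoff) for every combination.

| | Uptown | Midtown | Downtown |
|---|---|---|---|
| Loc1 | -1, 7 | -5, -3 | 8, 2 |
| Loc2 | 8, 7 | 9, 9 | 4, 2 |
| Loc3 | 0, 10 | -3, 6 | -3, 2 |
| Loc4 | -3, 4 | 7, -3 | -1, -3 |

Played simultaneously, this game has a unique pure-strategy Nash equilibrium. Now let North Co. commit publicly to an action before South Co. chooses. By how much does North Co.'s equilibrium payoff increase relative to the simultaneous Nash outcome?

Work backward from South Co.'s decision.
- Loc1 → South Co. plays Uptown (best of 7, -3, 2); North Co. gets -1.
- Loc2 → South Co. plays Midtown (best of 7, 9, 2); North Co. gets 9.
- Loc3 → South Co. plays Uptown (best of 10, 6, 2); North Co. gets 0.
- Loc4 → South Co. plays Uptown (best of 4, -3, -3); North Co. gets -3.
North Co.'s induced payoffs are -1, 9, 0, -3, so North Co. commits to Loc2. Subgame-perfect outcome: (Loc2, Midtown) with payoffs (9, 9).
Now find the simultaneous Nash equilibrium.
North Co.'s best replies: Uptown→Loc2; Midtown→Loc2; Downtown→Loc1.
South Co.'s best replies: Loc1→Uptown; Loc2→Midtown; Loc3→Uptown; Loc4→Uptown.
The unique mutual best reply is (Loc2, Midtown), giving (9, 9).
North Co.'s commitment gain: 9 − 9 = 0.

0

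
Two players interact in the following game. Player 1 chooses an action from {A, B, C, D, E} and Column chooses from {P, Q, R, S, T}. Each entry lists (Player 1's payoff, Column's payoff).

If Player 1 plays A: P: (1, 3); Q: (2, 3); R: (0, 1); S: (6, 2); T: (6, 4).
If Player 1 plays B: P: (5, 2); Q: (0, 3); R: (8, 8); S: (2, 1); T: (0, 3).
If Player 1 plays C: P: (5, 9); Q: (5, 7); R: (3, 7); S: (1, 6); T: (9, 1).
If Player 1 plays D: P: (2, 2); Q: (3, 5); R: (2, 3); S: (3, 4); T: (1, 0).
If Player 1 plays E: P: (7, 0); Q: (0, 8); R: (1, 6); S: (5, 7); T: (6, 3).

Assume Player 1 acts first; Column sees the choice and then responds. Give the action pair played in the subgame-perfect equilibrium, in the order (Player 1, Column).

(B, R)

Solve by backward induction (Player 1 leads).
- A → Column plays T (best of 3, 3, 1, 2, 4); Player 1 gets 6.
- B → Column plays R (best of 2, 3, 8, 1, 3); Player 1 gets 8.
- C → Column plays P (best of 9, 7, 7, 6, 1); Player 1 gets 5.
- D → Column plays Q (best of 2, 5, 3, 4, 0); Player 1 gets 3.
- E → Column plays Q (best of 0, 8, 6, 7, 3); Player 1 gets 0.
Player 1's induced payoffs are 6, 8, 5, 3, 0, so Player 1 commits to B. Subgame-perfect outcome: (B, R) with payoffs (8, 8).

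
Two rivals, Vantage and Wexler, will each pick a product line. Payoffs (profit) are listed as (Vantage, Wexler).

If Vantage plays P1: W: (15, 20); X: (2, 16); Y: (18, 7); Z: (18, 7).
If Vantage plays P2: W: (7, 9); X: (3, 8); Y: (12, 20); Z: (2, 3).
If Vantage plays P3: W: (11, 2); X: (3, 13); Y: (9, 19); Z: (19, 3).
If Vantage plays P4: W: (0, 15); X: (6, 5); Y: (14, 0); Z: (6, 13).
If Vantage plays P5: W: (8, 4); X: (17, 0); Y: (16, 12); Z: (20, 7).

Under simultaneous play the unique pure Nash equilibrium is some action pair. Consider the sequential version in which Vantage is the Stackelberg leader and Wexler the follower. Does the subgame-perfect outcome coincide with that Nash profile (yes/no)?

no

Backward induction with Vantage moving first.
- P1 → Wexler plays W (best of 20, 16, 7, 7); Vantage gets 15.
- P2 → Wexler plays Y (best of 9, 8, 20, 3); Vantage gets 12.
- P3 → Wexler plays Y (best of 2, 13, 19, 3); Vantage gets 9.
- P4 → Wexler plays W (best of 15, 5, 0, 13); Vantage gets 0.
- P5 → Wexler plays Y (best of 4, 0, 12, 7); Vantage gets 16.
Among 15, 12, 9, 0, 16, the best is 16 at P5. Subgame-perfect outcome: (P5, Y) with payoffs (16, 12).
For the simultaneous game, intersect best replies.
Vantage's best replies: W→P1; X→P5; Y→P1; Z→P5.
Wexler's best replies: P1→W; P2→Y; P3→Y; P4→W; P5→Y.
Only (P1, W) has each player best-responding; Nash payoffs (15, 20).
Sequential outcome (P5, Y) differs from the Nash profile (P1, W).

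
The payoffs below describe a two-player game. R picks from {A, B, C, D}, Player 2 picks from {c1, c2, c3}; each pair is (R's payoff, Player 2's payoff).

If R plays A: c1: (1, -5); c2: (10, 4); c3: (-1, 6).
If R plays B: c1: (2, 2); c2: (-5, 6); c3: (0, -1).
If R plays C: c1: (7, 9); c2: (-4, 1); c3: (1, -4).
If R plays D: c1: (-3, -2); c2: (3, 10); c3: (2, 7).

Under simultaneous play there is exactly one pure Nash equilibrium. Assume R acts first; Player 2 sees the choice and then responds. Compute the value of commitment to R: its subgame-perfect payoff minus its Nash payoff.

Backward induction with R moving first.
- A: Player 2 compares -5, 4, 6 and picks c3; R would get -1.
- B: Player 2 compares 2, 6, -1 and picks c2; R would get -5.
- C: Player 2 compares 9, 1, -4 and picks c1; R would get 7.
- D: Player 2 compares -2, 10, 7 and picks c2; R would get 3.
Among -1, -5, 7, 3, the best is 7 at C. Subgame-perfect outcome: (C, c1) with payoffs (7, 9).
For the simultaneous game, intersect best replies.
R's best replies: c1→C; c2→A; c3→D.
Player 2's best replies: A→c3; B→c2; C→c1; D→c2.
Only (C, c1) has each player best-responding; Nash payoffs (7, 9).
R's commitment gain: 7 − 7 = 0.

0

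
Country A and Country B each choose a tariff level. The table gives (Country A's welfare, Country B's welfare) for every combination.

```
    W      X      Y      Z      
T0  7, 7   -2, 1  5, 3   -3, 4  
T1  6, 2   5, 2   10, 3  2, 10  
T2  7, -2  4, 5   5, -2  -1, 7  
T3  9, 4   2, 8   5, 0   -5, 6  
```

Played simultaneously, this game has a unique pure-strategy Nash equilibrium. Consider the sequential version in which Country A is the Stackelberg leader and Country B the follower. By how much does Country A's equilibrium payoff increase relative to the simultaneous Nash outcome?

Country B best-responds to each possible Country A move:
- T0 → Country B plays W (best of 7, 1, 3, 4); Country A gets 7.
- T1 → Country B plays Z (best of 2, 2, 3, 10); Country A gets 2.
- T2 → Country B plays Z (best of -2, 5, -2, 7); Country A gets -1.
- T3 → Country B plays X (best of 4, 8, 0, 6); Country A gets 2.
Maximizing over 7, 2, -1, 2, Country A chooses T0. Subgame-perfect outcome: (T0, W) with payoffs (7, 7).
Now find the simultaneous Nash equilibrium.
Country A's best replies: W→T3; X→T1; Y→T1; Z→T1.
Country B's best replies: T0→W; T1→Z; T2→Z; T3→X.
The unique mutual best reply is (T1, Z), giving (2, 10).
Country A's commitment gain: 7 − 2 = 5.

5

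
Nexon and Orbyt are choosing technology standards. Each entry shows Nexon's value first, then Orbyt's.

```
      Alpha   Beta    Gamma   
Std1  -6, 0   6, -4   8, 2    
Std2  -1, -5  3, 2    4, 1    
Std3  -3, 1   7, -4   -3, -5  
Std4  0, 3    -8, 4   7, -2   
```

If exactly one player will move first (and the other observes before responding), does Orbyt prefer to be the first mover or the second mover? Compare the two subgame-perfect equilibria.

first

If Nexon leads: Orbyt's best replies are Std1→Gamma, Std2→Beta, Std3→Alpha, Std4→Beta; Nexon's induced payoffs 8, 3, -3, -8; outcome (Std1, Gamma), payoffs (8, 2).
If Orbyt leads: Nexon's best replies are Alpha→Std4, Beta→Std3, Gamma→Std1; Orbyt's induced payoffs 3, -4, 2; outcome (Std4, Alpha), payoffs (0, 3).
Orbyt gets 3 moving first and 2 moving second, so Orbyt prefers to move first.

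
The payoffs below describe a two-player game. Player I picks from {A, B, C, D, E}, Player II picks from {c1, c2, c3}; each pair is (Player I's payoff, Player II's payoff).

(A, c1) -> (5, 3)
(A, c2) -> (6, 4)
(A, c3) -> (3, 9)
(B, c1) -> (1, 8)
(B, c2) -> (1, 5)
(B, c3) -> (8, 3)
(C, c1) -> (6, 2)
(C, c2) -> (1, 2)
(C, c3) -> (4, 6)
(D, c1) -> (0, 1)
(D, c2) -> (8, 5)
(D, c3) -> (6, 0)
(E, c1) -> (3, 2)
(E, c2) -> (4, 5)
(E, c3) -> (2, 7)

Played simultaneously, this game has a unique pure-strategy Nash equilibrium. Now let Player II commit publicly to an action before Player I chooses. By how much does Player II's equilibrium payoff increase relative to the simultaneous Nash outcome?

0

Backward induction with Player II moving first.
- c1 → Player I plays C (best of 5, 1, 6, 0, 3); Player II gets 2.
- c2 → Player I plays D (best of 6, 1, 1, 8, 4); Player II gets 5.
- c3 → Player I plays B (best of 3, 8, 4, 6, 2); Player II gets 3.
Player II's induced payoffs are 2, 5, 3, so Player II commits to c2. Subgame-perfect outcome: (D, c2) with payoffs (8, 5).
Under simultaneous play:
Player I's best replies: c1→C; c2→D; c3→B.
Player II's best replies: A→c3; B→c1; C→c3; D→c2; E→c3.
The unique mutual best reply is (D, c2), giving (8, 5).
Player II's commitment gain: 5 − 5 = 0.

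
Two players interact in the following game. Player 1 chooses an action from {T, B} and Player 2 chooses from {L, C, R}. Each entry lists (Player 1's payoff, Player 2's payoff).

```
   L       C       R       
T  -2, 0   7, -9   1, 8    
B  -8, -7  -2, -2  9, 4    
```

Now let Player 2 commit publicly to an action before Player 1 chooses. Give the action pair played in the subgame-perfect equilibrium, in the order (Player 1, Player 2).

Solve by backward induction (Player 2 leads).
- L → Player 1 plays T (best of -2, -8); Player 2 gets 0.
- C → Player 1 plays T (best of 7, -2); Player 2 gets -9.
- R → Player 1 plays B (best of 1, 9); Player 2 gets 4.
Maximizing over 0, -9, 4, Player 2 chooses R. Subgame-perfect outcome: (B, R) with payoffs (9, 4).

(B, R)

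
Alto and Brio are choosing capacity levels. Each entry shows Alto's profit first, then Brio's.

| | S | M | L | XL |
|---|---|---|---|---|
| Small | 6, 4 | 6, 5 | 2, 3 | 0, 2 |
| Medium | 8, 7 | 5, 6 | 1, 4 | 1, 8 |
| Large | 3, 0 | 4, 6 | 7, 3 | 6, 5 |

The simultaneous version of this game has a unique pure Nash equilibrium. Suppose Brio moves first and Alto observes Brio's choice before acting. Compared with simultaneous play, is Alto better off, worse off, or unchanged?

better off

Solve by backward induction (Brio leads).
- S → Alto plays Medium (best of 6, 8, 3); Brio gets 7.
- M → Alto plays Small (best of 6, 5, 4); Brio gets 5.
- L → Alto plays Large (best of 2, 1, 7); Brio gets 3.
- XL → Alto plays Large (best of 0, 1, 6); Brio gets 5.
Brio's induced payoffs are 7, 5, 3, 5, so Brio commits to S. Subgame-perfect outcome: (Medium, S) with payoffs (8, 7).
Under simultaneous play:
Alto's best replies: S→Medium; M→Small; L→Large; XL→Large.
Brio's best replies: Small→M; Medium→XL; Large→M.
Only (Small, M) has each player best-responding; Nash payoffs (6, 5).
Alto earns 8 sequentially versus 6 at the Nash outcome: better off.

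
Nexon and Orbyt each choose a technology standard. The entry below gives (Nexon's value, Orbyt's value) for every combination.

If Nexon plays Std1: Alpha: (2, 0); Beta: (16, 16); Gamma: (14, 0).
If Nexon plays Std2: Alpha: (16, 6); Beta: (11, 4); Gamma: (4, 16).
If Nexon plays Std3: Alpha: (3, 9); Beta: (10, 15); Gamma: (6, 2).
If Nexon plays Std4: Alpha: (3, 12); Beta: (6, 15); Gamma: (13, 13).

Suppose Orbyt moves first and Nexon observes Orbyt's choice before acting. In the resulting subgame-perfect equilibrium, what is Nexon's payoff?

16

Backward induction with Orbyt moving first.
- Alpha: BR = Std2, leader payoff 6.
- Beta: BR = Std1, leader payoff 16.
- Gamma: BR = Std1, leader payoff 0.
Orbyt's induced payoffs are 6, 16, 0, so Orbyt commits to Beta. Subgame-perfect outcome: (Std1, Beta) with payoffs (16, 16).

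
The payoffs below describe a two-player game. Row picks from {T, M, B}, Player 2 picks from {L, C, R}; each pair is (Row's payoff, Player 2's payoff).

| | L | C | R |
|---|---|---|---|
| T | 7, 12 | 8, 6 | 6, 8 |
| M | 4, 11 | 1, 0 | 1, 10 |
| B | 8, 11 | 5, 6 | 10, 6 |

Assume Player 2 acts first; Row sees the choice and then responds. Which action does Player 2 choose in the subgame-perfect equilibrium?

L

Work backward from Row's decision.
- L: Row compares 7, 4, 8 and picks B; Player 2 would get 11.
- C: Row compares 8, 1, 5 and picks T; Player 2 would get 6.
- R: Row compares 6, 1, 10 and picks B; Player 2 would get 6.
Maximizing over 11, 6, 6, Player 2 chooses L. Subgame-perfect outcome: (B, L) with payoffs (8, 11).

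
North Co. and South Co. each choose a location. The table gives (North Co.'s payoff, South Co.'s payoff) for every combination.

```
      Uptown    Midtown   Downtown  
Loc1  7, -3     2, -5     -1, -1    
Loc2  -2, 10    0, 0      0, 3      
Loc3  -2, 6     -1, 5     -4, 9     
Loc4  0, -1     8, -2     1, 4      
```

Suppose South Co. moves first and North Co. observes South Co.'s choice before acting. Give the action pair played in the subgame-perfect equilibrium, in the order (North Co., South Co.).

(Loc4, Downtown)

North Co. best-responds to each possible South Co. move:
- Uptown → North Co. plays Loc1 (best of 7, -2, -2, 0); South Co. gets -3.
- Midtown → North Co. plays Loc4 (best of 2, 0, -1, 8); South Co. gets -2.
- Downtown → North Co. plays Loc4 (best of -1, 0, -4, 1); South Co. gets 4.
Among -3, -2, 4, the best is 4 at Downtown. Subgame-perfect outcome: (Loc4, Downtown) with payoffs (1, 4).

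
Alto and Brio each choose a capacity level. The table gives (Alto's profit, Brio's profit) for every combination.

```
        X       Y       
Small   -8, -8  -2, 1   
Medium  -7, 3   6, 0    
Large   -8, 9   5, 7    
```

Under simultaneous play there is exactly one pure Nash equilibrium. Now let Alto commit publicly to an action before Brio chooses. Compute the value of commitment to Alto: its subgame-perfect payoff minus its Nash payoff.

5

Solve by backward induction (Alto leads).
- Small → Brio plays Y (best of -8, 1); Alto gets -2.
- Medium → Brio plays X (best of 3, 0); Alto gets -7.
- Large → Brio plays X (best of 9, 7); Alto gets -8.
Among -2, -7, -8, the best is -2 at Small. Subgame-perfect outcome: (Small, Y) with payoffs (-2, 1).
Under simultaneous play:
Alto's best replies: X→Medium; Y→Medium.
Brio's best replies: Small→Y; Medium→X; Large→X.
Only (Medium, X) has each player best-responding; Nash payoffs (-7, 3).
Alto's commitment gain: -2 − -7 = 5.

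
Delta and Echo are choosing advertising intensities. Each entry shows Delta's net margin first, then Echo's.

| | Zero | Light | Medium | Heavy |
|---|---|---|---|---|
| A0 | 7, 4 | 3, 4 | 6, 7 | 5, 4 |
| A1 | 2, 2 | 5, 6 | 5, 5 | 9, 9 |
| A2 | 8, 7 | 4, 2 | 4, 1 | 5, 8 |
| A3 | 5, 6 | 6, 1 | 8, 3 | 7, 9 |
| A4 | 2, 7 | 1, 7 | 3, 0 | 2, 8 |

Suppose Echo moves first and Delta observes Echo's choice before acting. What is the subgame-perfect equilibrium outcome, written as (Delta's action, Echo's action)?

(A1, Heavy)

Backward induction with Echo moving first.
- Zero: BR = A2, leader payoff 7.
- Light: BR = A3, leader payoff 1.
- Medium: BR = A3, leader payoff 3.
- Heavy: BR = A1, leader payoff 9.
Maximizing over 7, 1, 3, 9, Echo chooses Heavy. Subgame-perfect outcome: (A1, Heavy) with payoffs (9, 9).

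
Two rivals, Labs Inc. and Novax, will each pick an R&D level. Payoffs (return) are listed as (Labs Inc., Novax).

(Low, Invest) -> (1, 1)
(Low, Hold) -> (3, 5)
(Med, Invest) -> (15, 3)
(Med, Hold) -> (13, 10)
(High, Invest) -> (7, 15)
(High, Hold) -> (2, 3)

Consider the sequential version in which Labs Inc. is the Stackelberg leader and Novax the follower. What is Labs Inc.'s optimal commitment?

Work backward from Novax's decision.
- Low: BR = Hold, leader payoff 3.
- Med: BR = Hold, leader payoff 13.
- High: BR = Invest, leader payoff 7.
Among 3, 13, 7, the best is 13 at Med. Subgame-perfect outcome: (Med, Hold) with payoffs (13, 10).

Med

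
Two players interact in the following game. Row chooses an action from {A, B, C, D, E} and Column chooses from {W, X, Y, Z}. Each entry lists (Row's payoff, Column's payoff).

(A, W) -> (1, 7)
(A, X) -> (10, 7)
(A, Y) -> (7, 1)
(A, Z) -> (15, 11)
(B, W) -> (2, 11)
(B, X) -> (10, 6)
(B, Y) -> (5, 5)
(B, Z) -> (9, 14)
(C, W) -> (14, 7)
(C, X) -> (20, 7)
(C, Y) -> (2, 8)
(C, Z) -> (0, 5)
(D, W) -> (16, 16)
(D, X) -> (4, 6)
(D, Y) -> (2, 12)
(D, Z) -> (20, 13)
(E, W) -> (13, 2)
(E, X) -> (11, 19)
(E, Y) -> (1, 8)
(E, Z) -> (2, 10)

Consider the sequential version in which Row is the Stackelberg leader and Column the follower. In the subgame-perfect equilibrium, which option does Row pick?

Work backward from Column's decision.
- A: Column compares 7, 7, 1, 11 and picks Z; Row would get 15.
- B: Column compares 11, 6, 5, 14 and picks Z; Row would get 9.
- C: Column compares 7, 7, 8, 5 and picks Y; Row would get 2.
- D: Column compares 16, 6, 12, 13 and picks W; Row would get 16.
- E: Column compares 2, 19, 8, 10 and picks X; Row would get 11.
Maximizing over 15, 9, 2, 16, 11, Row chooses D. Subgame-perfect outcome: (D, W) with payoffs (16, 16).

D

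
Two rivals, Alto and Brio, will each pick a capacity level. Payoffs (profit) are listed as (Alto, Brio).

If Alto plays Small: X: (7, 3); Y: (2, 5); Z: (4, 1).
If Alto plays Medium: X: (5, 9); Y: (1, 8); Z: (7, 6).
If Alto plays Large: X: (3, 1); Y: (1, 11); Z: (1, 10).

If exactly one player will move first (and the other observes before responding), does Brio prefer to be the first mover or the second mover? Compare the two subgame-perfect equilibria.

If Alto leads: Brio's best replies are Small→Y, Medium→X, Large→Y; Alto's induced payoffs 2, 5, 1; outcome (Medium, X), payoffs (5, 9).
If Brio leads: Alto's best replies are X→Small, Y→Small, Z→Medium; Brio's induced payoffs 3, 5, 6; outcome (Medium, Z), payoffs (7, 6).
Brio gets 6 moving first and 9 moving second, so Brio prefers to move second.

second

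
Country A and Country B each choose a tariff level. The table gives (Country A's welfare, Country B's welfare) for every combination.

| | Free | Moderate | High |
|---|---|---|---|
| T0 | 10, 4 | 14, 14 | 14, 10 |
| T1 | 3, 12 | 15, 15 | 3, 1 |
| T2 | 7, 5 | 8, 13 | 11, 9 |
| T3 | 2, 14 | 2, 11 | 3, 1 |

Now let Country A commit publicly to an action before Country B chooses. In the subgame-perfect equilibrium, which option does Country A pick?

T1

Country B best-responds to each possible Country A move:
- T0 → Country B plays Moderate (best of 4, 14, 10); Country A gets 14.
- T1 → Country B plays Moderate (best of 12, 15, 1); Country A gets 15.
- T2 → Country B plays Moderate (best of 5, 13, 9); Country A gets 8.
- T3 → Country B plays Free (best of 14, 11, 1); Country A gets 2.
Maximizing over 14, 15, 8, 2, Country A chooses T1. Subgame-perfect outcome: (T1, Moderate) with payoffs (15, 15).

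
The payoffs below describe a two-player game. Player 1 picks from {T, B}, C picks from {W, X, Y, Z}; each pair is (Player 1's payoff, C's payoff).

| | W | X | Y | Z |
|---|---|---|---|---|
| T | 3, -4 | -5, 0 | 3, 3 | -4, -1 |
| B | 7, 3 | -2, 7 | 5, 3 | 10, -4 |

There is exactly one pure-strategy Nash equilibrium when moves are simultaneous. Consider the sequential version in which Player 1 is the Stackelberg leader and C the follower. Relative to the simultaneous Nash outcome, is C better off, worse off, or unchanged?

C best-responds to each possible Player 1 move:
- T: C compares -4, 0, 3, -1 and picks Y; Player 1 would get 3.
- B: C compares 3, 7, 3, -4 and picks X; Player 1 would get -2.
Maximizing over 3, -2, Player 1 chooses T. Subgame-perfect outcome: (T, Y) with payoffs (3, 3).
Under simultaneous play:
Player 1's best replies: W→B; X→B; Y→B; Z→B.
C's best replies: T→Y; B→X.
Only (B, X) has each player best-responding; Nash payoffs (-2, 7).
C earns 3 sequentially versus 7 at the Nash outcome: worse off.

worse off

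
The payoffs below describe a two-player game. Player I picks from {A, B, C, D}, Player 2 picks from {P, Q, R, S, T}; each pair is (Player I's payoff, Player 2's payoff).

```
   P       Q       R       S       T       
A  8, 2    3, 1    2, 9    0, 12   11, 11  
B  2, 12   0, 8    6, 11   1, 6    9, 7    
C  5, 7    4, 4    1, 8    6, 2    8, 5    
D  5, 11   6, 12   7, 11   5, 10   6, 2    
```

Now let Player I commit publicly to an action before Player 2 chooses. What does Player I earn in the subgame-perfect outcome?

Solve by backward induction (Player I leads).
- A → Player 2 plays S (best of 2, 1, 9, 12, 11); Player I gets 0.
- B → Player 2 plays P (best of 12, 8, 11, 6, 7); Player I gets 2.
- C → Player 2 plays R (best of 7, 4, 8, 2, 5); Player I gets 1.
- D → Player 2 plays Q (best of 11, 12, 11, 10, 2); Player I gets 6.
Player I's induced payoffs are 0, 2, 1, 6, so Player I commits to D. Subgame-perfect outcome: (D, Q) with payoffs (6, 12).

6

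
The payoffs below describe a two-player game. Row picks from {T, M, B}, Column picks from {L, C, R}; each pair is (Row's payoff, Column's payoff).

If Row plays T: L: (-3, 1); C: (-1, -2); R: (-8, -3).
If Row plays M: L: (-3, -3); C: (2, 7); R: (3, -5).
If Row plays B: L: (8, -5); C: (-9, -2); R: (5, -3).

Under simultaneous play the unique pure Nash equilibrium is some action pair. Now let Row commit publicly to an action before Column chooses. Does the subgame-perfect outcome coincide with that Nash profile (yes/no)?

Column best-responds to each possible Row move:
- T: Column compares 1, -2, -3 and picks L; Row would get -3.
- M: Column compares -3, 7, -5 and picks C; Row would get 2.
- B: Column compares -5, -2, -3 and picks C; Row would get -9.
Maximizing over -3, 2, -9, Row chooses M. Subgame-perfect outcome: (M, C) with payoffs (2, 7).
Now find the simultaneous Nash equilibrium.
Row's best replies: L→B; C→M; R→B.
Column's best replies: T→L; M→C; B→C.
Only (M, C) has each player best-responding; Nash payoffs (2, 7).
Sequential outcome (M, C) coincides with the Nash profile (M, C).

yes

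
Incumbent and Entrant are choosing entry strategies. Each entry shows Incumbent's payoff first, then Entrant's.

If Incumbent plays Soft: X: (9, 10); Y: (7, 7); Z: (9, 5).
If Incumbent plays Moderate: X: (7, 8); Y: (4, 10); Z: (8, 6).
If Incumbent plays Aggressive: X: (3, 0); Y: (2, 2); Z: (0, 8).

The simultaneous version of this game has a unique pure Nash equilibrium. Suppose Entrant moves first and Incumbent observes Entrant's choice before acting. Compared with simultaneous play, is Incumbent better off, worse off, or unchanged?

unchanged

Backward induction with Entrant moving first.
- X: BR = Soft, leader payoff 10.
- Y: BR = Soft, leader payoff 7.
- Z: BR = Soft, leader payoff 5.
Entrant's induced payoffs are 10, 7, 5, so Entrant commits to X. Subgame-perfect outcome: (Soft, X) with payoffs (9, 10).
For the simultaneous game, intersect best replies.
Incumbent's best replies: X→Soft; Y→Soft; Z→Soft.
Entrant's best replies: Soft→X; Moderate→Y; Aggressive→Z.
The unique mutual best reply is (Soft, X), giving (9, 10).
Incumbent earns 9 sequentially versus 9 at the Nash outcome: unchanged.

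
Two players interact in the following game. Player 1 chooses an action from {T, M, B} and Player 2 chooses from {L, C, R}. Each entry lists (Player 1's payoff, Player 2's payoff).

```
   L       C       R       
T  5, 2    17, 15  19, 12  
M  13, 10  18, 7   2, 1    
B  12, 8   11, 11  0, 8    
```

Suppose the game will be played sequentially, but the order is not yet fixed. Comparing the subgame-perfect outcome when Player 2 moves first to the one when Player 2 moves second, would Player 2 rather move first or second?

second

If Player 1 leads: Player 2's best replies are T→C, M→L, B→C; Player 1's induced payoffs 17, 13, 11; outcome (T, C), payoffs (17, 15).
If Player 2 leads: Player 1's best replies are L→M, C→M, R→T; Player 2's induced payoffs 10, 7, 12; outcome (T, R), payoffs (19, 12).
Player 2 gets 12 moving first and 15 moving second, so Player 2 prefers to move second.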